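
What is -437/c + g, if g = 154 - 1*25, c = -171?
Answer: 1184/9 ≈ 131.56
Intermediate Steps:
g = 129 (g = 154 - 25 = 129)
-437/c + g = -437/(-171) + 129 = -437*(-1/171) + 129 = 23/9 + 129 = 1184/9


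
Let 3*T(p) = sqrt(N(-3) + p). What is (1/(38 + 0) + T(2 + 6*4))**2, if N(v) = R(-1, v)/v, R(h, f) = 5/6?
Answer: 334367/116964 + sqrt(926)/342 ≈ 2.9477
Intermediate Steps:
R(h, f) = 5/6 (R(h, f) = 5*(1/6) = 5/6)
N(v) = 5/(6*v)
T(p) = sqrt(-5/18 + p)/3 (T(p) = sqrt((5/6)/(-3) + p)/3 = sqrt((5/6)*(-1/3) + p)/3 = sqrt(-5/18 + p)/3)
(1/(38 + 0) + T(2 + 6*4))**2 = (1/(38 + 0) + sqrt(-10 + 36*(2 + 6*4))/18)**2 = (1/38 + sqrt(-10 + 36*(2 + 24))/18)**2 = (1/38 + sqrt(-10 + 36*26)/18)**2 = (1/38 + sqrt(-10 + 936)/18)**2 = (1/38 + sqrt(926)/18)**2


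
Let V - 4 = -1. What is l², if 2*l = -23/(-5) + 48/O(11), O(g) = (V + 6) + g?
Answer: 49/4 ≈ 12.250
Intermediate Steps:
V = 3 (V = 4 - 1 = 3)
O(g) = 9 + g (O(g) = (3 + 6) + g = 9 + g)
l = 7/2 (l = (-23/(-5) + 48/(9 + 11))/2 = (-23*(-⅕) + 48/20)/2 = (23/5 + 48*(1/20))/2 = (23/5 + 12/5)/2 = (½)*7 = 7/2 ≈ 3.5000)
l² = (7/2)² = 49/4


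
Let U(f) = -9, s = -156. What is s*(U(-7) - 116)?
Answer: 19500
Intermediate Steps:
s*(U(-7) - 116) = -156*(-9 - 116) = -156*(-125) = 19500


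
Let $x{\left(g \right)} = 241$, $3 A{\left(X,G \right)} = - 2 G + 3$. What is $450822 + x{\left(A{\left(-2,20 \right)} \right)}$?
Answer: $451063$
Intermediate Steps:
$A{\left(X,G \right)} = 1 - \frac{2 G}{3}$ ($A{\left(X,G \right)} = \frac{- 2 G + 3}{3} = \frac{3 - 2 G}{3} = 1 - \frac{2 G}{3}$)
$450822 + x{\left(A{\left(-2,20 \right)} \right)} = 450822 + 241 = 451063$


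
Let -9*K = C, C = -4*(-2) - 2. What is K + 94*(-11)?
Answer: -3104/3 ≈ -1034.7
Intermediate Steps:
C = 6 (C = 8 - 2 = 6)
K = -⅔ (K = -⅑*6 = -⅔ ≈ -0.66667)
K + 94*(-11) = -⅔ + 94*(-11) = -⅔ - 1034 = -3104/3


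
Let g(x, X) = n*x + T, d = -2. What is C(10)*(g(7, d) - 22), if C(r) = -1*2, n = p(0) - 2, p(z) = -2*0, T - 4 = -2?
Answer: 68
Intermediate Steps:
T = 2 (T = 4 - 2 = 2)
p(z) = 0
n = -2 (n = 0 - 2 = -2)
g(x, X) = 2 - 2*x (g(x, X) = -2*x + 2 = 2 - 2*x)
C(r) = -2
C(10)*(g(7, d) - 22) = -2*((2 - 2*7) - 22) = -2*((2 - 14) - 22) = -2*(-12 - 22) = -2*(-34) = 68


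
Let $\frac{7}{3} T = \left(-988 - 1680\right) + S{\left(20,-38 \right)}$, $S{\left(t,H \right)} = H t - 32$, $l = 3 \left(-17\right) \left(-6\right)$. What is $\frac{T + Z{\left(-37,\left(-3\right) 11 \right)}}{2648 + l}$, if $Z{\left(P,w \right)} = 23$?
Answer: $- \frac{10219}{20678} \approx -0.4942$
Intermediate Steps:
$l = 306$ ($l = \left(-51\right) \left(-6\right) = 306$)
$S{\left(t,H \right)} = -32 + H t$
$T = - \frac{10380}{7}$ ($T = \frac{3 \left(\left(-988 - 1680\right) - 792\right)}{7} = \frac{3 \left(-2668 - 792\right)}{7} = \frac{3}{7} \left(-3460\right) = - \frac{10380}{7} \approx -1482.9$)
$\frac{T + Z{\left(-37,\left(-3\right) 11 \right)}}{2648 + l} = \frac{- \frac{10380}{7} + 23}{2648 + 306} = - \frac{10219}{7 \cdot 2954} = \left(- \frac{10219}{7}\right) \frac{1}{2954} = - \frac{10219}{20678}$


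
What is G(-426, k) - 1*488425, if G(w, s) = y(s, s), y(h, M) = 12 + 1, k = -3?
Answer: -488412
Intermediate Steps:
y(h, M) = 13
G(w, s) = 13
G(-426, k) - 1*488425 = 13 - 1*488425 = 13 - 488425 = -488412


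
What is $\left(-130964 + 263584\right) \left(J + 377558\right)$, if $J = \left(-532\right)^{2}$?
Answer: $87606384840$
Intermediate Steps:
$J = 283024$
$\left(-130964 + 263584\right) \left(J + 377558\right) = \left(-130964 + 263584\right) \left(283024 + 377558\right) = 132620 \cdot 660582 = 87606384840$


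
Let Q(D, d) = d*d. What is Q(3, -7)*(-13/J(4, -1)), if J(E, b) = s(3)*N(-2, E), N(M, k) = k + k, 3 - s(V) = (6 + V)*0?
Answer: -637/24 ≈ -26.542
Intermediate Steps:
s(V) = 3 (s(V) = 3 - (6 + V)*0 = 3 - 1*0 = 3 + 0 = 3)
Q(D, d) = d²
N(M, k) = 2*k
J(E, b) = 6*E (J(E, b) = 3*(2*E) = 6*E)
Q(3, -7)*(-13/J(4, -1)) = (-7)²*(-13/(6*4)) = 49*(-13/24) = -637/24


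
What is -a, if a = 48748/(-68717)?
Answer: 48748/68717 ≈ 0.70940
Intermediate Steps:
a = -48748/68717 (a = 48748*(-1/68717) = -48748/68717 ≈ -0.70940)
-a = -1*(-48748/68717) = 48748/68717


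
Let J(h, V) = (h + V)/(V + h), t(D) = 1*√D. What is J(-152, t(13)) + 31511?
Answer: 31512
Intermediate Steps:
t(D) = √D
J(h, V) = 1 (J(h, V) = (V + h)/(V + h) = 1)
J(-152, t(13)) + 31511 = 1 + 31511 = 31512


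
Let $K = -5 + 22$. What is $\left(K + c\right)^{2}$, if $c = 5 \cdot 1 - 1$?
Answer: $441$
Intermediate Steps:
$c = 4$ ($c = 5 - 1 = 4$)
$K = 17$
$\left(K + c\right)^{2} = \left(17 + 4\right)^{2} = 21^{2} = 441$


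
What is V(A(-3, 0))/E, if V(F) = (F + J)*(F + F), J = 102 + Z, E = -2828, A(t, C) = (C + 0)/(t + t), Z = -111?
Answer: 0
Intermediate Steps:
A(t, C) = C/(2*t) (A(t, C) = C/((2*t)) = C*(1/(2*t)) = C/(2*t))
J = -9 (J = 102 - 111 = -9)
V(F) = 2*F*(-9 + F) (V(F) = (F - 9)*(F + F) = (-9 + F)*(2*F) = 2*F*(-9 + F))
V(A(-3, 0))/E = (2*((1/2)*0/(-3))*(-9 + (1/2)*0/(-3)))/(-2828) = (2*((1/2)*0*(-1/3))*(-9 + (1/2)*0*(-1/3)))*(-1/2828) = (2*0*(-9 + 0))*(-1/2828) = (2*0*(-9))*(-1/2828) = 0*(-1/2828) = 0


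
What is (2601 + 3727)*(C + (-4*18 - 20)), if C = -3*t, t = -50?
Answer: 367024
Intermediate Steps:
C = 150 (C = -3*(-50) = 150)
(2601 + 3727)*(C + (-4*18 - 20)) = (2601 + 3727)*(150 + (-4*18 - 20)) = 6328*(150 + (-72 - 20)) = 6328*(150 - 92) = 6328*58 = 367024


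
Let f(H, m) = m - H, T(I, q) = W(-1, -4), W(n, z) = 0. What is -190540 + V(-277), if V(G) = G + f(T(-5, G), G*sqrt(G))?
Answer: -190817 - 277*I*sqrt(277) ≈ -1.9082e+5 - 4610.2*I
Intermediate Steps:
T(I, q) = 0
V(G) = G + G**(3/2) (V(G) = G + (G*sqrt(G) - 1*0) = G + (G**(3/2) + 0) = G + G**(3/2))
-190540 + V(-277) = -190540 + (-277 + (-277)**(3/2)) = -190540 + (-277 - 277*I*sqrt(277)) = -190817 - 277*I*sqrt(277)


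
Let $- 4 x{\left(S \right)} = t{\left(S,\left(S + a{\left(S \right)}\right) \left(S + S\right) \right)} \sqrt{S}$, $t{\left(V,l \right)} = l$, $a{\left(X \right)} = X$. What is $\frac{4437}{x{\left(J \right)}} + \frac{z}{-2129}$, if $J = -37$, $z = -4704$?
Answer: $\frac{4704}{2129} + \frac{4437 i \sqrt{37}}{50653} \approx 2.2095 + 0.53283 i$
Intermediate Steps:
$x{\left(S \right)} = - S^{\frac{5}{2}}$ ($x{\left(S \right)} = - \frac{\left(S + S\right) \left(S + S\right) \sqrt{S}}{4} = - \frac{2 S 2 S \sqrt{S}}{4} = - \frac{4 S^{2} \sqrt{S}}{4} = - \frac{4 S^{\frac{5}{2}}}{4} = - S^{\frac{5}{2}}$)
$\frac{4437}{x{\left(J \right)}} + \frac{z}{-2129} = \frac{4437}{\left(-1\right) \left(-37\right)^{\frac{5}{2}}} - \frac{4704}{-2129} = \frac{4437}{\left(-1\right) 1369 i \sqrt{37}} - - \frac{4704}{2129} = \frac{4437}{\left(-1369\right) i \sqrt{37}} + \frac{4704}{2129} = 4437 \frac{i \sqrt{37}}{50653} + \frac{4704}{2129} = \frac{4437 i \sqrt{37}}{50653} + \frac{4704}{2129} = \frac{4704}{2129} + \frac{4437 i \sqrt{37}}{50653}$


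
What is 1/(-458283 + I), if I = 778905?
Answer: 1/320622 ≈ 3.1189e-6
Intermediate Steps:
1/(-458283 + I) = 1/(-458283 + 778905) = 1/320622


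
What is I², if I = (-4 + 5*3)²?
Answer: 14641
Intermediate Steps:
I = 121 (I = (-4 + 15)² = 11² = 121)
I² = 121² = 14641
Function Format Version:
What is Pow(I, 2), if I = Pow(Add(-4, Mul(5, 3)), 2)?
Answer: 14641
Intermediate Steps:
I = 121 (I = Pow(Add(-4, 15), 2) = Pow(11, 2) = 121)
Pow(I, 2) = Pow(121, 2) = 14641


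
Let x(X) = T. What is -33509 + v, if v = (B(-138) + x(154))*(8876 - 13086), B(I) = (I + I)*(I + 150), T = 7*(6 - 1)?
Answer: 13762661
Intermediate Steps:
T = 35 (T = 7*5 = 35)
B(I) = 2*I*(150 + I) (B(I) = (2*I)*(150 + I) = 2*I*(150 + I))
x(X) = 35
v = 13796170 (v = (2*(-138)*(150 - 138) + 35)*(8876 - 13086) = (2*(-138)*12 + 35)*(-4210) = (-3312 + 35)*(-4210) = -3277*(-4210) = 13796170)
-33509 + v = -33509 + 13796170 = 13762661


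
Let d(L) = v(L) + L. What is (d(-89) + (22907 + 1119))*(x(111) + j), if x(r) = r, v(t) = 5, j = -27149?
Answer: -647343796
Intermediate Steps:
d(L) = 5 + L
(d(-89) + (22907 + 1119))*(x(111) + j) = ((5 - 89) + (22907 + 1119))*(111 - 27149) = (-84 + 24026)*(-27038) = 23942*(-27038) = -647343796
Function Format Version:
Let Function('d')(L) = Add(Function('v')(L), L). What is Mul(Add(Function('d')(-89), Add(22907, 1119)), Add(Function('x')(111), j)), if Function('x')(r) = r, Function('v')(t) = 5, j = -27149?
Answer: -647343796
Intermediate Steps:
Function('d')(L) = Add(5, L)
Mul(Add(Function('d')(-89), Add(22907, 1119)), Add(Function('x')(111), j)) = Mul(Add(Add(5, -89), Add(22907, 1119)), Add(111, -27149)) = Mul(Add(-84, 24026), -27038) = Mul(23942, -27038) = -647343796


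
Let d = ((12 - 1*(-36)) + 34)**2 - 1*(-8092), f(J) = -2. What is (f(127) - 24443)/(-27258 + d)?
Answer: 24445/12442 ≈ 1.9647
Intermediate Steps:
d = 14816 (d = ((12 + 36) + 34)**2 + 8092 = (48 + 34)**2 + 8092 = 82**2 + 8092 = 6724 + 8092 = 14816)
(f(127) - 24443)/(-27258 + d) = (-2 - 24443)/(-27258 + 14816) = -24445/(-12442) = -24445*(-1/12442) = 24445/12442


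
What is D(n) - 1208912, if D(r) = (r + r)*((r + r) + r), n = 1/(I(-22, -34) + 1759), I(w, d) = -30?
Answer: -3613971098186/2989441 ≈ -1.2089e+6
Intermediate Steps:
n = 1/1729 (n = 1/(-30 + 1759) = 1/1729 ≈ 0.00057837)
D(r) = 6*r**2 (D(r) = (2*r)*(2*r + r) = (2*r)*(3*r) = 6*r**2)
D(n) - 1208912 = 6*(1/1729)**2 - 1208912 = 6*(1/2989441) - 1208912 = 6/2989441 - 1208912 = -3613971098186/2989441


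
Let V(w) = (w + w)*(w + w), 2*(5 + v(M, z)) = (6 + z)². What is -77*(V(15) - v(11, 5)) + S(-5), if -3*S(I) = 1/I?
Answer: -1950793/30 ≈ -65026.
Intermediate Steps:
v(M, z) = -5 + (6 + z)²/2
V(w) = 4*w² (V(w) = (2*w)*(2*w) = 4*w²)
S(I) = -1/(3*I)
-77*(V(15) - v(11, 5)) + S(-5) = -77*(4*15² - (-5 + (6 + 5)²/2)) - ⅓/(-5) = -77*(4*225 - (-5 + (½)*11²)) - ⅓*(-⅕) = -77*(900 - (-5 + (½)*121)) + 1/15 = -77*(900 - (-5 + 121/2)) + 1/15 = -77*(900 - 1*111/2) + 1/15 = -77*(900 - 111/2) + 1/15 = -77*1689/2 + 1/15 = -130053/2 + 1/15 = -1950793/30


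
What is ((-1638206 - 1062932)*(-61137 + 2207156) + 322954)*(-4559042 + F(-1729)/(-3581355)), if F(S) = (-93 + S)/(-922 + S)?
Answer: 250905975486326340645985926976/9494172105 ≈ 2.6427e+19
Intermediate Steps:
F(S) = (-93 + S)/(-922 + S)
((-1638206 - 1062932)*(-61137 + 2207156) + 322954)*(-4559042 + F(-1729)/(-3581355)) = ((-1638206 - 1062932)*(-61137 + 2207156) + 322954)*(-4559042 + ((-93 - 1729)/(-922 - 1729))/(-3581355)) = (-2701138*2146019 + 322954)*(-4559042 + (-1822/(-2651))*(-1/3581355)) = (-5796693469622 + 322954)*(-4559042 - 1/2651*(-1822)*(-1/3581355)) = -5796693146668*(-4559042 + (1822/2651)*(-1/3581355)) = -5796693146668*(-4559042 - 1822/9494172105) = -5796693146668*(-43284329381925232/9494172105) = 250905975486326340645985926976/9494172105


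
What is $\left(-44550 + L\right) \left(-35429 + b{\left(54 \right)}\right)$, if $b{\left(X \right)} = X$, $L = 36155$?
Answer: $296973125$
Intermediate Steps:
$\left(-44550 + L\right) \left(-35429 + b{\left(54 \right)}\right) = \left(-44550 + 36155\right) \left(-35429 + 54\right) = \left(-8395\right) \left(-35375\right) = 296973125$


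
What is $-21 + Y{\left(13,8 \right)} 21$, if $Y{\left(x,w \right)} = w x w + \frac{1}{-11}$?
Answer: $\frac{191940}{11} \approx 17449.0$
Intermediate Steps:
$Y{\left(x,w \right)} = - \frac{1}{11} + x w^{2}$ ($Y{\left(x,w \right)} = x w^{2} - \frac{1}{11} = - \frac{1}{11} + x w^{2}$)
$-21 + Y{\left(13,8 \right)} 21 = -21 + \left(- \frac{1}{11} + 13 \cdot 8^{2}\right) 21 = -21 + \left(- \frac{1}{11} + 13 \cdot 64\right) 21 = -21 + \left(- \frac{1}{11} + 832\right) 21 = -21 + \frac{9151}{11} \cdot 21 = -21 + \frac{192171}{11} = \frac{191940}{11}$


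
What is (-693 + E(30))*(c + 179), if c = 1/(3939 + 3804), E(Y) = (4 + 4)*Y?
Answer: -209285698/2581 ≈ -81087.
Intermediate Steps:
E(Y) = 8*Y
c = 1/7743 ≈ 0.00012915
(-693 + E(30))*(c + 179) = (-693 + 8*30)*(1/7743 + 179) = (-693 + 240)*(1385998/7743) = -453*1385998/7743 = -209285698/2581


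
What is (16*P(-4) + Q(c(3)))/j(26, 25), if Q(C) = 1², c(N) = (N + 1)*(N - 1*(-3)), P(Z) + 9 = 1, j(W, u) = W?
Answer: -127/26 ≈ -4.8846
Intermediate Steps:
P(Z) = -8 (P(Z) = -9 + 1 = -8)
c(N) = (1 + N)*(3 + N) (c(N) = (1 + N)*(N + 3) = (1 + N)*(3 + N))
Q(C) = 1
(16*P(-4) + Q(c(3)))/j(26, 25) = (16*(-8) + 1)/26 = (-128 + 1)*(1/26) = -127*1/26 = -127/26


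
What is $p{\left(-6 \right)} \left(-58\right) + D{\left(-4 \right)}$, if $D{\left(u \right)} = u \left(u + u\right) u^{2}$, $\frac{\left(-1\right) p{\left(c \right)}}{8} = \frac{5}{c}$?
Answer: $\frac{376}{3} \approx 125.33$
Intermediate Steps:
$p{\left(c \right)} = - \frac{40}{c}$ ($p{\left(c \right)} = - 8 \frac{5}{c} = - \frac{40}{c}$)
$D{\left(u \right)} = 2 u^{4}$ ($D{\left(u \right)} = u 2 u u^{2} = 2 u^{2} u^{2} = 2 u^{4}$)
$p{\left(-6 \right)} \left(-58\right) + D{\left(-4 \right)} = - \frac{40}{-6} \left(-58\right) + 2 \left(-4\right)^{4} = \left(-40\right) \left(- \frac{1}{6}\right) \left(-58\right) + 2 \cdot 256 = \frac{20}{3} \left(-58\right) + 512 = - \frac{1160}{3} + 512 = \frac{376}{3}$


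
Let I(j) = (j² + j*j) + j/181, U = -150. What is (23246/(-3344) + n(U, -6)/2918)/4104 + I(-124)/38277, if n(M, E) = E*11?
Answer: 6178443271657075/7706778456459456 ≈ 0.80169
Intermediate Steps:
n(M, E) = 11*E
I(j) = 2*j² + j/181 (I(j) = (j² + j²) + j*(1/181) = 2*j² + j/181)
(23246/(-3344) + n(U, -6)/2918)/4104 + I(-124)/38277 = (23246/(-3344) + (11*(-6))/2918)/4104 + ((1/181)*(-124)*(1 + 362*(-124)))/38277 = (23246*(-1/3344) - 66*1/2918)*(1/4104) + ((1/181)*(-124)*(1 - 44888))*(1/38277) = (-11623/1672 - 33/1459)*(1/4104) + ((1/181)*(-124)*(-44887))*(1/38277) = -17013133/2439448*1/4104 + (5565988/181)*(1/38277) = -17013133/10011494592 + 5565988/6928137 = 6178443271657075/7706778456459456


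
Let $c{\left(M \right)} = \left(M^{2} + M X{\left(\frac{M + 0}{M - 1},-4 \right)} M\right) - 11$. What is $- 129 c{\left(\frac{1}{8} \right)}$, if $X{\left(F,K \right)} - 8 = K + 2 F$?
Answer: $\frac{631455}{448} \approx 1409.5$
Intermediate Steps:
$X{\left(F,K \right)} = 8 + K + 2 F$ ($X{\left(F,K \right)} = 8 + \left(K + 2 F\right) = 8 + K + 2 F$)
$c{\left(M \right)} = -11 + M^{2} + M^{2} \left(4 + \frac{2 M}{-1 + M}\right)$ ($c{\left(M \right)} = \left(M^{2} + M \left(8 - 4 + 2 \frac{M + 0}{M - 1}\right) M\right) - 11 = \left(M^{2} + M \left(8 - 4 + 2 \frac{M}{-1 + M}\right) M\right) - 11 = \left(M^{2} + M \left(8 - 4 + \frac{2 M}{-1 + M}\right) M\right) - 11 = \left(M^{2} + M \left(4 + \frac{2 M}{-1 + M}\right) M\right) - 11 = \left(M^{2} + M^{2} \left(4 + \frac{2 M}{-1 + M}\right)\right) - 11 = -11 + M^{2} + M^{2} \left(4 + \frac{2 M}{-1 + M}\right)$)
$- 129 c{\left(\frac{1}{8} \right)} = - 129 \frac{11 - \frac{11}{8} - 5 \left(\frac{1}{8}\right)^{2} + 7 \left(\frac{1}{8}\right)^{3}}{-1 + \frac{1}{8}} = - 129 \frac{11 - \frac{11}{8} - \frac{5}{64} + \frac{7}{512}}{-1 + \frac{1}{8}} = - 129 \frac{11 - \frac{11}{8} - \frac{5}{64} + 7 \cdot \frac{1}{512}}{- \frac{7}{8}} = - 129 \left(- \frac{8 \left(11 - \frac{11}{8} - \frac{5}{64} + \frac{7}{512}\right)}{7}\right) = - 129 \left(\left(- \frac{8}{7}\right) \frac{4895}{512}\right) = \left(-129\right) \left(- \frac{4895}{448}\right) = \frac{631455}{448}$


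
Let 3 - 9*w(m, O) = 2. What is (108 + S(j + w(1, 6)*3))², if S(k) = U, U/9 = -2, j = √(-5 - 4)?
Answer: 8100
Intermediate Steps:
w(m, O) = ⅑ (w(m, O) = ⅓ - ⅑*2 = ⅓ - 2/9 = ⅑)
j = 3*I (j = √(-9) = 3*I ≈ 3.0*I)
U = -18 (U = 9*(-2) = -18)
S(k) = -18
(108 + S(j + w(1, 6)*3))² = (108 - 18)² = 90² = 8100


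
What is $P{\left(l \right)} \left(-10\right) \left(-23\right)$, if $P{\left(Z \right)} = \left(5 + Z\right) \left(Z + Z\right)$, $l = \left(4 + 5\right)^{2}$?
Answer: $3204360$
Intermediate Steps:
$l = 81$ ($l = 9^{2} = 81$)
$P{\left(Z \right)} = 2 Z \left(5 + Z\right)$ ($P{\left(Z \right)} = \left(5 + Z\right) 2 Z = 2 Z \left(5 + Z\right)$)
$P{\left(l \right)} \left(-10\right) \left(-23\right) = 2 \cdot 81 \left(5 + 81\right) \left(-10\right) \left(-23\right) = 2 \cdot 81 \cdot 86 \left(-10\right) \left(-23\right) = 13932 \left(-10\right) \left(-23\right) = \left(-139320\right) \left(-23\right) = 3204360$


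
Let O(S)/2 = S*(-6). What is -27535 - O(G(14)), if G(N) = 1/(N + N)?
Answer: -192742/7 ≈ -27535.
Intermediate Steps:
G(N) = 1/(2*N)
O(S) = -12*S (O(S) = 2*(S*(-6)) = 2*(-6*S) = -12*S)
-27535 - O(G(14)) = -27535 - (-12)*(½)/14 = -27535 - (-12)*(½)*(1/14) = -27535 - (-12)/28 = -27535 - 1*(-3/7) = -27535 + 3/7 = -192742/7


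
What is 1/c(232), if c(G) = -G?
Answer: -1/232 ≈ -0.0043103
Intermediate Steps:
1/c(232) = 1/(-1*232) = 1/(-232) = -1/232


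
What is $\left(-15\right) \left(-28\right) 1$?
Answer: $420$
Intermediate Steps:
$\left(-15\right) \left(-28\right) 1 = 420 \cdot 1 = 420$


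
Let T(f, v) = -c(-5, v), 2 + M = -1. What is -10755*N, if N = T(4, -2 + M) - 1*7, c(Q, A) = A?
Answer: 21510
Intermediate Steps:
M = -3 (M = -2 - 1 = -3)
T(f, v) = -v
N = -2 (N = -(-2 - 3) - 1*7 = -1*(-5) - 7 = 5 - 7 = -2)
-10755*N = -10755*(-2) = -1195*(-18) = 21510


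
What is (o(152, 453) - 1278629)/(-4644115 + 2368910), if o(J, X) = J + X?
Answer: 1278024/2275205 ≈ 0.56172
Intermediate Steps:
(o(152, 453) - 1278629)/(-4644115 + 2368910) = ((152 + 453) - 1278629)/(-4644115 + 2368910) = (605 - 1278629)/(-2275205) = -1278024*(-1/2275205) = 1278024/2275205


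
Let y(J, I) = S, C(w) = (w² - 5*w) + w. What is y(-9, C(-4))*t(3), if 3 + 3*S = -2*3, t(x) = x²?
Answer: -27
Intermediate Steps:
C(w) = w² - 4*w
S = -3 (S = -1 + (-2*3)/3 = -1 + (⅓)*(-6) = -1 - 2 = -3)
y(J, I) = -3
y(-9, C(-4))*t(3) = -3*3² = -3*9 = -27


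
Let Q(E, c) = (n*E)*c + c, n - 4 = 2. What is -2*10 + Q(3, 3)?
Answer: 37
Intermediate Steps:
n = 6 (n = 4 + 2 = 6)
Q(E, c) = c + 6*E*c (Q(E, c) = (6*E)*c + c = 6*E*c + c = c + 6*E*c)
-2*10 + Q(3, 3) = -2*10 + 3*(1 + 6*3) = -20 + 3*(1 + 18) = -20 + 3*19 = -20 + 57 = 37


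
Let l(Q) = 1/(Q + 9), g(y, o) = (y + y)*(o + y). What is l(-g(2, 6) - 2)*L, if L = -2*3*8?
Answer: 48/25 ≈ 1.9200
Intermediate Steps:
g(y, o) = 2*y*(o + y) (g(y, o) = (2*y)*(o + y) = 2*y*(o + y))
L = -48 (L = -6*8 = -48)
l(Q) = 1/(9 + Q)
l(-g(2, 6) - 2)*L = -48/(9 + (-2*2*(6 + 2) - 2)) = -48/(9 + (-2*2*8 - 2)) = -48/(9 + (-1*32 - 2)) = -48/(9 + (-32 - 2)) = -48/(9 - 34) = -48/(-25) = -1/25*(-48) = 48/25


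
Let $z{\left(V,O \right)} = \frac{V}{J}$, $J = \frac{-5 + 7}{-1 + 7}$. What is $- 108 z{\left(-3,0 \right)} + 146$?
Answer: $1118$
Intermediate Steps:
$J = \frac{1}{3}$ ($J = \frac{2}{6} = 2 \cdot \frac{1}{6} = \frac{1}{3} \approx 0.33333$)
$z{\left(V,O \right)} = 3 V$ ($z{\left(V,O \right)} = V \frac{1}{\frac{1}{3}} = V 3 = 3 V$)
$- 108 z{\left(-3,0 \right)} + 146 = - 108 \cdot 3 \left(-3\right) + 146 = \left(-108\right) \left(-9\right) + 146 = 972 + 146 = 1118$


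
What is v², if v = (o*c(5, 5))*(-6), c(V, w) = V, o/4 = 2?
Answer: 57600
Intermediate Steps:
o = 8 (o = 4*2 = 8)
v = -240 (v = (8*5)*(-6) = 40*(-6) = -240)
v² = (-240)² = 57600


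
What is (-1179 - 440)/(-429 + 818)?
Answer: -1619/389 ≈ -4.1620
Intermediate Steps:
(-1179 - 440)/(-429 + 818) = -1619/389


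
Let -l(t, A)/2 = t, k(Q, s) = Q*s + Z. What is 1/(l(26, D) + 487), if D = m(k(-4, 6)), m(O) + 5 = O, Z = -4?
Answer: 1/435 ≈ 0.0022989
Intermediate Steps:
k(Q, s) = -4 + Q*s (k(Q, s) = Q*s - 4 = -4 + Q*s)
m(O) = -5 + O
D = -33 (D = -5 + (-4 - 4*6) = -5 + (-4 - 24) = -5 - 28 = -33)
l(t, A) = -2*t
1/(l(26, D) + 487) = 1/(-2*26 + 487) = 1/(-52 + 487) = 1/435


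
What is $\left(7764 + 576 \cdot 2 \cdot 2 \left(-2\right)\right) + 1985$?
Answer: $5141$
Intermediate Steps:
$\left(7764 + 576 \cdot 2 \cdot 2 \left(-2\right)\right) + 1985 = \left(7764 + 576 \cdot 4 \left(-2\right)\right) + 1985 = \left(7764 + 576 \left(-8\right)\right) + 1985 = \left(7764 - 4608\right) + 1985 = 3156 + 1985 = 5141$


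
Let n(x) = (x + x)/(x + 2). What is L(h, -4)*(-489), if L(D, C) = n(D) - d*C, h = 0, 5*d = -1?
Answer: 1956/5 ≈ 391.20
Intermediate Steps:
d = -1/5 (d = (1/5)*(-1) = -1/5 ≈ -0.20000)
n(x) = 2*x/(2 + x) (n(x) = (2*x)/(2 + x) = 2*x/(2 + x))
L(D, C) = C/5 + 2*D/(2 + D) (L(D, C) = 2*D/(2 + D) - (-1)*C/5 = 2*D/(2 + D) + C/5 = C/5 + 2*D/(2 + D))
L(h, -4)*(-489) = ((10*0 - 4*(2 + 0))/(5*(2 + 0)))*(-489) = ((1/5)*(0 - 4*2)/2)*(-489) = ((1/5)*(1/2)*(0 - 8))*(-489) = ((1/5)*(1/2)*(-8))*(-489) = -4/5*(-489) = 1956/5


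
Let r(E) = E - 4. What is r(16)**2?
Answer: 144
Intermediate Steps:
r(E) = -4 + E
r(16)**2 = (-4 + 16)**2 = 12**2 = 144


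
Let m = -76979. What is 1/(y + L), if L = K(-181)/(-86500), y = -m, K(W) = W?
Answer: 86500/6658683681 ≈ 1.2991e-5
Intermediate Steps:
y = 76979 (y = -1*(-76979) = 76979)
L = 181/86500 (L = -181/(-86500) = -181*(-1/86500) = 181/86500 ≈ 0.0020925)
1/(y + L) = 1/(76979 + 181/86500) = 1/(6658683681/86500) = 86500/6658683681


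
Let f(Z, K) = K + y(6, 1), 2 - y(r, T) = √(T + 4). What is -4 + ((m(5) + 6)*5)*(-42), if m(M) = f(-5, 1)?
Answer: -1894 + 210*√5 ≈ -1424.4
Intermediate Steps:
y(r, T) = 2 - √(4 + T) (y(r, T) = 2 - √(T + 4) = 2 - √(4 + T))
f(Z, K) = 2 + K - √5 (f(Z, K) = K + (2 - √(4 + 1)) = K + (2 - √5) = 2 + K - √5)
m(M) = 3 - √5 (m(M) = 2 + 1 - √5 = 3 - √5)
-4 + ((m(5) + 6)*5)*(-42) = -4 + (((3 - √5) + 6)*5)*(-42) = -4 + ((9 - √5)*5)*(-42) = -4 + (45 - 5*√5)*(-42) = -4 + (-1890 + 210*√5) = -1894 + 210*√5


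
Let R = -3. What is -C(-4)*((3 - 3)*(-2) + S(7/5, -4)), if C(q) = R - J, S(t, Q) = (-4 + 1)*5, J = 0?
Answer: -45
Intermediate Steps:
S(t, Q) = -15 (S(t, Q) = -3*5 = -15)
C(q) = -3 (C(q) = -3 - 1*0 = -3 + 0 = -3)
-C(-4)*((3 - 3)*(-2) + S(7/5, -4)) = -(-3)*((3 - 3)*(-2) - 15) = -(-3)*(0*(-2) - 15) = -(-3)*(0 - 15) = -(-3)*(-15) = -1*45 = -45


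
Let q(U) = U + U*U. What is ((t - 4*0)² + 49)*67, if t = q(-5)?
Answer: 30083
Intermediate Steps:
q(U) = U + U²
t = 20 (t = -5*(1 - 5) = -5*(-4) = 20)
((t - 4*0)² + 49)*67 = ((20 - 4*0)² + 49)*67 = ((20 + 0)² + 49)*67 = (20² + 49)*67 = (400 + 49)*67 = 449*67 = 30083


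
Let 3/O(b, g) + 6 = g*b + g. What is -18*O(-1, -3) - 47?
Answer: -38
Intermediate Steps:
O(b, g) = 3/(-6 + g + b*g) (O(b, g) = 3/(-6 + (g*b + g)) = 3/(-6 + (b*g + g)) = 3/(-6 + (g + b*g)) = 3/(-6 + g + b*g))
-18*O(-1, -3) - 47 = -54/(-6 - 3 - 1*(-3)) - 47 = -54/(-6 - 3 + 3) - 47 = -54/(-6) - 47 = -54*(-1)/6 - 47 = -18*(-½) - 47 = 9 - 47 = -38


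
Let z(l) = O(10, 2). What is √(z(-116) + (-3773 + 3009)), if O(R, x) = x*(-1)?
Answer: I*√766 ≈ 27.677*I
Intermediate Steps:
O(R, x) = -x
z(l) = -2 (z(l) = -1*2 = -2)
√(z(-116) + (-3773 + 3009)) = √(-2 + (-3773 + 3009)) = √(-2 - 764) = √(-766) = I*√766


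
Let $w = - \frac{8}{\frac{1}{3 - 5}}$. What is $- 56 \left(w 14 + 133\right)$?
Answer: $-19992$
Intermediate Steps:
$w = 16$ ($w = - \frac{8}{\frac{1}{-2}} = - \frac{8}{- \frac{1}{2}} = \left(-8\right) \left(-2\right) = 16$)
$- 56 \left(w 14 + 133\right) = - 56 \left(16 \cdot 14 + 133\right) = - 56 \left(224 + 133\right) = \left(-56\right) 357 = -19992$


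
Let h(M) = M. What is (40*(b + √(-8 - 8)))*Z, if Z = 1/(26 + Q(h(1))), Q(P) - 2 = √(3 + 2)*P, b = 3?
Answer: 40*(3 + 4*I)/(28 + √5) ≈ 3.9688 + 5.2917*I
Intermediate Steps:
Q(P) = 2 + P*√5 (Q(P) = 2 + √(3 + 2)*P = 2 + √5*P = 2 + P*√5)
Z = 1/(28 + √5) (Z = 1/(26 + (2 + 1*√5)) = 1/(26 + (2 + √5)) = 1/(28 + √5) ≈ 0.033073)
(40*(b + √(-8 - 8)))*Z = (40*(3 + √(-8 - 8)))*(28/779 - √5/779) = (40*(3 + √(-16)))*(28/779 - √5/779) = (40*(3 + 4*I))*(28/779 - √5/779) = (120 + 160*I)*(28/779 - √5/779)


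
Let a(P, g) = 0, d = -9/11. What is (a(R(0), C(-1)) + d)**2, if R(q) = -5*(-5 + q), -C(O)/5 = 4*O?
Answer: 81/121 ≈ 0.66942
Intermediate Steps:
C(O) = -20*O
R(q) = 25 - 5*q
d = -9/11 (d = -9*1/11 = -9/11 ≈ -0.81818)
(a(R(0), C(-1)) + d)**2 = (0 - 9/11)**2 = (-9/11)**2 = 81/121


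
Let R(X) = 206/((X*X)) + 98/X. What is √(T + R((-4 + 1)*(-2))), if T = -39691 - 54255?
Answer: I*√3381262/6 ≈ 306.47*I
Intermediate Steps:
T = -93946
R(X) = 98/X + 206/X² (R(X) = 206/(X²) + 98/X = 206/X² + 98/X = 98/X + 206/X²)
√(T + R((-4 + 1)*(-2))) = √(-93946 + 2*(103 + 49*((-4 + 1)*(-2)))/((-4 + 1)*(-2))²) = √(-93946 + 2*(103 + 49*(-3*(-2)))/(-3*(-2))²) = √(-93946 + 2*(103 + 49*6)/6²) = √(-93946 + 2*(1/36)*(103 + 294)) = √(-93946 + 2*(1/36)*397) = √(-93946 + 397/18) = √(-1690631/18) = I*√3381262/6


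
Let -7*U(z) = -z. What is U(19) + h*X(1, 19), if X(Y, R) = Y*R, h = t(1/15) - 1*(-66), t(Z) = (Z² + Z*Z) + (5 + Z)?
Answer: 2131211/1575 ≈ 1353.2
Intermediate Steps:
U(z) = z/7 (U(z) = -(-1)*z/7 = z/7)
t(Z) = 5 + Z + 2*Z² (t(Z) = (Z² + Z²) + (5 + Z) = 2*Z² + (5 + Z) = 5 + Z + 2*Z²)
h = 15992/225 (h = (5 + 1/15 + 2*(1/15)²) - 1*(-66) = (5 + 1/15 + 2*(1/15)²) + 66 = (5 + 1/15 + 2*(1/225)) + 66 = (5 + 1/15 + 2/225) + 66 = 1142/225 + 66 = 15992/225 ≈ 71.076)
X(Y, R) = R*Y
U(19) + h*X(1, 19) = (⅐)*19 + 15992*(19*1)/225 = 19/7 + (15992/225)*19 = 19/7 + 303848/225 = 2131211/1575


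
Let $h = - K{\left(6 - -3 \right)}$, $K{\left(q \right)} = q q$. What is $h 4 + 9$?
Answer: $-315$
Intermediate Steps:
$K{\left(q \right)} = q^{2}$
$h = -81$ ($h = - \left(6 - -3\right)^{2} = - \left(6 + 3\right)^{2} = - 9^{2} = \left(-1\right) 81 = -81$)
$h 4 + 9 = \left(-81\right) 4 + 9 = -324 + 9 = -315$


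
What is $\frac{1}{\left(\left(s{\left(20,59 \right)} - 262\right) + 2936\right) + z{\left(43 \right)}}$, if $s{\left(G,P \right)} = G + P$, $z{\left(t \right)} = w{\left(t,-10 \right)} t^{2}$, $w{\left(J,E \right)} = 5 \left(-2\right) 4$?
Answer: $- \frac{1}{71207} \approx -1.4044 \cdot 10^{-5}$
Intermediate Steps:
$w{\left(J,E \right)} = -40$ ($w{\left(J,E \right)} = \left(-10\right) 4 = -40$)
$z{\left(t \right)} = - 40 t^{2}$
$\frac{1}{\left(\left(s{\left(20,59 \right)} - 262\right) + 2936\right) + z{\left(43 \right)}} = \frac{1}{\left(\left(\left(20 + 59\right) - 262\right) + 2936\right) - 40 \cdot 43^{2}} = \frac{1}{\left(\left(79 - 262\right) + 2936\right) - 73960} = \frac{1}{\left(-183 + 2936\right) - 73960} = \frac{1}{2753 - 73960} = \frac{1}{-71207} = - \frac{1}{71207}$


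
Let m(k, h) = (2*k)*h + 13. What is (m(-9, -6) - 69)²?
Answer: 2704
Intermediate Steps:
m(k, h) = 13 + 2*h*k (m(k, h) = 2*h*k + 13 = 13 + 2*h*k)
(m(-9, -6) - 69)² = ((13 + 2*(-6)*(-9)) - 69)² = ((13 + 108) - 69)² = (121 - 69)² = 52² = 2704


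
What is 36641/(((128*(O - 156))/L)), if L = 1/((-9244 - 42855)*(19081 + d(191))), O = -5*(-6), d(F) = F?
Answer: 3331/1472122681344 ≈ 2.2627e-9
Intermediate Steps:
O = 30
L = -1/1004051928 (L = 1/((-9244 - 42855)*(19081 + 191)) = 1/(-52099*19272) = 1/(-1004051928) = -1/1004051928 ≈ -9.9596e-10)
36641/(((128*(O - 156))/L)) = 36641/(((128*(30 - 156))/(-1/1004051928))) = 36641/(((128*(-126))*(-1004051928))) = 36641/((-16128*(-1004051928))) = 36641/16193349494784 = 36641*(1/16193349494784) = 3331/1472122681344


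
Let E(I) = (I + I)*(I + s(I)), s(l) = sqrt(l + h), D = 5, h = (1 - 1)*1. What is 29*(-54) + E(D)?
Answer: -1516 + 10*sqrt(5) ≈ -1493.6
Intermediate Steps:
h = 0 (h = 0*1 = 0)
s(l) = sqrt(l) (s(l) = sqrt(l + 0) = sqrt(l))
E(I) = 2*I*(I + sqrt(I)) (E(I) = (I + I)*(I + sqrt(I)) = (2*I)*(I + sqrt(I)) = 2*I*(I + sqrt(I)))
29*(-54) + E(D) = 29*(-54) + 2*5*(5 + sqrt(5)) = -1566 + (50 + 10*sqrt(5)) = -1516 + 10*sqrt(5)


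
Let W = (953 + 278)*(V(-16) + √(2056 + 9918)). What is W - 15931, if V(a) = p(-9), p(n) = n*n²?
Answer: -913330 + 1231*√11974 ≈ -7.7863e+5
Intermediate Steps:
p(n) = n³
V(a) = -729 (V(a) = (-9)³ = -729)
W = -897399 + 1231*√11974 (W = (953 + 278)*(-729 + √(2056 + 9918)) = 1231*(-729 + √11974) = -897399 + 1231*√11974 ≈ -7.6270e+5)
W - 15931 = (-897399 + 1231*√11974) - 15931 = -913330 + 1231*√11974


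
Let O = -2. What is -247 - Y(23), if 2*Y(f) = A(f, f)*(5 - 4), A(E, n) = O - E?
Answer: -469/2 ≈ -234.50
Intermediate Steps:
A(E, n) = -2 - E
Y(f) = -1 - f/2 (Y(f) = ((-2 - f)*(5 - 4))/2 = ((-2 - f)*1)/2 = (-2 - f)/2 = -1 - f/2)
-247 - Y(23) = -247 - (-1 - ½*23) = -247 - (-1 - 23/2) = -247 - 1*(-25/2) = -247 + 25/2 = -469/2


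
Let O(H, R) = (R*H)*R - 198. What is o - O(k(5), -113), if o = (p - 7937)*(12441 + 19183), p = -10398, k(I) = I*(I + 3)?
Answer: -580336602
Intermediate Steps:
k(I) = I*(3 + I)
O(H, R) = -198 + H*R² (O(H, R) = (H*R)*R - 198 = H*R² - 198 = -198 + H*R²)
o = -579826040 (o = (-10398 - 7937)*(12441 + 19183) = -18335*31624 = -579826040)
o - O(k(5), -113) = -579826040 - (-198 + (5*(3 + 5))*(-113)²) = -579826040 - (-198 + (5*8)*12769) = -579826040 - (-198 + 40*12769) = -579826040 - (-198 + 510760) = -579826040 - 1*510562 = -579826040 - 510562 = -580336602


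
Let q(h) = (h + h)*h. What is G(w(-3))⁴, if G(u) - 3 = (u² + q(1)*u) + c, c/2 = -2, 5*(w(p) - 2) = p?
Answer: 78074896/390625 ≈ 199.87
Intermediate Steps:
w(p) = 2 + p/5
q(h) = 2*h² (q(h) = (2*h)*h = 2*h²)
c = -4 (c = 2*(-2) = -4)
G(u) = -1 + u² + 2*u (G(u) = 3 + ((u² + (2*1²)*u) - 4) = 3 + ((u² + (2*1)*u) - 4) = 3 + ((u² + 2*u) - 4) = 3 + (-4 + u² + 2*u) = -1 + u² + 2*u)
G(w(-3))⁴ = (-1 + (2 + (⅕)*(-3))² + 2*(2 + (⅕)*(-3)))⁴ = (-1 + (2 - ⅗)² + 2*(2 - ⅗))⁴ = (-1 + (7/5)² + 2*(7/5))⁴ = (-1 + 49/25 + 14/5)⁴ = (94/25)⁴ = 78074896/390625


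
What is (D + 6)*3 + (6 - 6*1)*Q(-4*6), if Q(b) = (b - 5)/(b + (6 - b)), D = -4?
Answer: 6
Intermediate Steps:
Q(b) = -⅚ + b/6 (Q(b) = (-5 + b)/6 = (-5 + b)*(⅙) = -⅚ + b/6)
(D + 6)*3 + (6 - 6*1)*Q(-4*6) = (-4 + 6)*3 + (6 - 6*1)*(-⅚ + (-4*6)/6) = 2*3 + (6 - 6)*(-⅚ + (⅙)*(-24)) = 6 + 0*(-⅚ - 4) = 6 + 0*(-29/6) = 6 + 0 = 6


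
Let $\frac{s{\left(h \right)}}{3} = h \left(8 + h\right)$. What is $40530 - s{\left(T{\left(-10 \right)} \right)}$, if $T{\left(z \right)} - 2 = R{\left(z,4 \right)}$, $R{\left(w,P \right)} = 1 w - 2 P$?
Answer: $40146$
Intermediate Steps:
$R{\left(w,P \right)} = w - 2 P$
$T{\left(z \right)} = -6 + z$ ($T{\left(z \right)} = 2 + \left(z - 8\right) = 2 + \left(-8 + z\right) = -6 + z$)
$s{\left(h \right)} = 3 h \left(8 + h\right)$
$40530 - s{\left(T{\left(-10 \right)} \right)} = 40530 - 3 \left(-6 - 10\right) \left(8 - 16\right) = 40530 - 3 \left(-16\right) \left(8 - 16\right) = 40530 - 3 \left(-16\right) \left(-8\right) = 40530 - 384 = 40146$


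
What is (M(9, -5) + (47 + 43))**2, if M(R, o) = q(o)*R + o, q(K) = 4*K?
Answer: 9025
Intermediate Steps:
M(R, o) = o + 4*R*o (M(R, o) = (4*o)*R + o = 4*R*o + o = o + 4*R*o)
(M(9, -5) + (47 + 43))**2 = (-5*(1 + 4*9) + (47 + 43))**2 = (-5*(1 + 36) + 90)**2 = (-5*37 + 90)**2 = (-185 + 90)**2 = (-95)**2 = 9025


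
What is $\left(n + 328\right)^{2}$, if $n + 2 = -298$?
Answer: $784$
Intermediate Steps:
$n = -300$ ($n = -2 - 298 = -300$)
$\left(n + 328\right)^{2} = \left(-300 + 328\right)^{2} = 28^{2} = 784$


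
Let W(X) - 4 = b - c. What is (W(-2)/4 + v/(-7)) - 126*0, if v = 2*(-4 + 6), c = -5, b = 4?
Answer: 75/28 ≈ 2.6786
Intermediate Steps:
W(X) = 13 (W(X) = 4 + (4 - 1*(-5)) = 4 + (4 + 5) = 4 + 9 = 13)
v = 4 (v = 2*2 = 4)
(W(-2)/4 + v/(-7)) - 126*0 = (13/4 + 4/(-7)) - 126*0 = (13*(¼) + 4*(-⅐)) - 42*0 = (13/4 - 4/7) + 0 = 75/28 + 0 = 75/28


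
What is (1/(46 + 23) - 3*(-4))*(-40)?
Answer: -33160/69 ≈ -480.58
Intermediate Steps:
(1/(46 + 23) - 3*(-4))*(-40) = (1/69 + 12)*(-40) = (829/69)*(-40) = -33160/69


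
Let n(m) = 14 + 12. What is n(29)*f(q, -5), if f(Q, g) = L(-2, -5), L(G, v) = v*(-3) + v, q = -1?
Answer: 260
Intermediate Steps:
n(m) = 26
L(G, v) = -2*v (L(G, v) = -3*v + v = -2*v)
f(Q, g) = 10 (f(Q, g) = -2*(-5) = 10)
n(29)*f(q, -5) = 26*10 = 260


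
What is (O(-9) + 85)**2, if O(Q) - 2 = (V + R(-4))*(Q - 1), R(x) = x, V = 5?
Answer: 5929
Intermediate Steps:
O(Q) = 1 + Q (O(Q) = 2 + (5 - 4)*(Q - 1) = 2 + 1*(-1 + Q) = 2 + (-1 + Q) = 1 + Q)
(O(-9) + 85)**2 = ((1 - 9) + 85)**2 = (-8 + 85)**2 = 77**2 = 5929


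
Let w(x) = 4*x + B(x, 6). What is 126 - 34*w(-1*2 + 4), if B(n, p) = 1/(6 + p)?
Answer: -893/6 ≈ -148.83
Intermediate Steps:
w(x) = 1/12 + 4*x (w(x) = 4*x + 1/(6 + 6) = 4*x + 1/12 = 1/12 + 4*x)
126 - 34*w(-1*2 + 4) = 126 - 34*(1/12 + 4*(-1*2 + 4)) = 126 - 34*(1/12 + 4*(-2 + 4)) = 126 - 34*(1/12 + 4*2) = 126 - 34*(1/12 + 8) = 126 - 34*97/12 = 126 - 1649/6 = -893/6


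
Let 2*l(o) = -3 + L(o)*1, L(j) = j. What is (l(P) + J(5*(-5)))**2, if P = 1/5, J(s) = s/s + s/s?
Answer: 9/25 ≈ 0.36000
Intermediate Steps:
J(s) = 2 (J(s) = 1 + 1 = 2)
P = 1/5 ≈ 0.20000
l(o) = -3/2 + o/2 (l(o) = (-3 + o*1)/2 = (-3 + o)/2 = -3/2 + o/2)
(l(P) + J(5*(-5)))**2 = ((-3/2 + (1/2)*(1/5)) + 2)**2 = ((-3/2 + 1/10) + 2)**2 = (-7/5 + 2)**2 = (3/5)**2 = 9/25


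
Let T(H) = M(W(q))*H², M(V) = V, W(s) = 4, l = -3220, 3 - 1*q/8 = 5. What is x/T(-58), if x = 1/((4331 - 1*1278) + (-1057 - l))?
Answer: 1/70186496 ≈ 1.4248e-8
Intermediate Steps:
q = -16 (q = 24 - 8*5 = 24 - 40 = -16)
T(H) = 4*H²
x = 1/5216 (x = 1/((4331 - 1*1278) + (-1057 - 1*(-3220))) = 1/((4331 - 1278) + (-1057 + 3220)) = 1/(3053 + 2163) = 1/5216 ≈ 0.00019172)
x/T(-58) = 1/(5216*((4*(-58)²))) = 1/(5216*((4*3364))) = (1/5216)/13456 = (1/5216)*(1/13456) = 1/70186496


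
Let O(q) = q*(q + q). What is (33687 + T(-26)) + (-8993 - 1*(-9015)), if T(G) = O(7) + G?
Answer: 33781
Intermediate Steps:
O(q) = 2*q² (O(q) = q*(2*q) = 2*q²)
T(G) = 98 + G (T(G) = 2*7² + G = 2*49 + G = 98 + G)
(33687 + T(-26)) + (-8993 - 1*(-9015)) = (33687 + (98 - 26)) + (-8993 - 1*(-9015)) = (33687 + 72) + (-8993 + 9015) = 33759 + 22 = 33781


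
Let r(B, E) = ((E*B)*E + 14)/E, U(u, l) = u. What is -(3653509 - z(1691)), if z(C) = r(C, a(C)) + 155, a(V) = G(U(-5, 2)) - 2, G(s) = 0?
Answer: -3656743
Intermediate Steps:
a(V) = -2 (a(V) = 0 - 2 = -2)
r(B, E) = (14 + B*E²)/E (r(B, E) = ((B*E)*E + 14)/E = (B*E² + 14)/E = (14 + B*E²)/E)
z(C) = 148 - 2*C (z(C) = (14/(-2) + C*(-2)) + 155 = (14*(-½) - 2*C) + 155 = (-7 - 2*C) + 155 = 148 - 2*C)
-(3653509 - z(1691)) = -(3653509 - (148 - 2*1691)) = -(3653509 - (148 - 3382)) = -(3653509 - 1*(-3234)) = -(3653509 + 3234) = -1*3656743 = -3656743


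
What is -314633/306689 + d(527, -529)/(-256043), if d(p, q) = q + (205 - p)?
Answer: -80298584880/78525571627 ≈ -1.0226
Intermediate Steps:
d(p, q) = 205 + q - p
-314633/306689 + d(527, -529)/(-256043) = -314633/306689 + (205 - 529 - 1*527)/(-256043) = -314633*1/306689 + (205 - 529 - 527)*(-1/256043) = -314633/306689 - 851*(-1/256043) = -314633/306689 + 851/256043 = -80298584880/78525571627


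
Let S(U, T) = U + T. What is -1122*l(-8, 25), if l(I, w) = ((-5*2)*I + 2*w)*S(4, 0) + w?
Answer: -611490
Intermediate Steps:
S(U, T) = T + U
l(I, w) = -40*I + 9*w (l(I, w) = ((-5*2)*I + 2*w)*(0 + 4) + w = (-10*I + 2*w)*4 + w = (-40*I + 8*w) + w = -40*I + 9*w)
-1122*l(-8, 25) = -1122*(-40*(-8) + 9*25) = -1122*(320 + 225) = -1122*545 = -611490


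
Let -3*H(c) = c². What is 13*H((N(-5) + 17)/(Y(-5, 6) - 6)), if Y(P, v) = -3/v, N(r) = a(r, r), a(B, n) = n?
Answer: -192/13 ≈ -14.769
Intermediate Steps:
N(r) = r
H(c) = -c²/3
13*H((N(-5) + 17)/(Y(-5, 6) - 6)) = 13*(-(-5 + 17)²/(-3/6 - 6)²/3) = 13*(-144/(-3*⅙ - 6)²/3) = 13*(-144/(-½ - 6)²/3) = 13*(-(12/(-13/2))²/3) = 13*(-(12*(-2/13))²/3) = 13*(-(-24/13)²/3) = 13*(-⅓*576/169) = 13*(-192/169) = -192/13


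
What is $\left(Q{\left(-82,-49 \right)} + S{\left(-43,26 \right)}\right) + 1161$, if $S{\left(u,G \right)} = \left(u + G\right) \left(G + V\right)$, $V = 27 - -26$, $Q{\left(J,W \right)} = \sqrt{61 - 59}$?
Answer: $-182 + \sqrt{2} \approx -180.59$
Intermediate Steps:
$Q{\left(J,W \right)} = \sqrt{2}$
$V = 53$ ($V = 27 + 26 = 53$)
$S{\left(u,G \right)} = \left(53 + G\right) \left(G + u\right)$ ($S{\left(u,G \right)} = \left(u + G\right) \left(G + 53\right) = \left(G + u\right) \left(53 + G\right) = \left(53 + G\right) \left(G + u\right)$)
$\left(Q{\left(-82,-49 \right)} + S{\left(-43,26 \right)}\right) + 1161 = \left(\sqrt{2} + \left(26^{2} + 53 \cdot 26 + 53 \left(-43\right) + 26 \left(-43\right)\right)\right) + 1161 = \left(\sqrt{2} + \left(676 + 1378 - 2279 - 1118\right)\right) + 1161 = \left(\sqrt{2} - 1343\right) + 1161 = \left(-1343 + \sqrt{2}\right) + 1161 = -182 + \sqrt{2}$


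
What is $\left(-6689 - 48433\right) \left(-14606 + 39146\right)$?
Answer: $-1352693880$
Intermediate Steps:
$\left(-6689 - 48433\right) \left(-14606 + 39146\right) = \left(-55122\right) 24540 = -1352693880$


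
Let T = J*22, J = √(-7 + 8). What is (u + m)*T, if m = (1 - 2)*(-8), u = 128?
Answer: 2992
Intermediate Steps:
J = 1 (J = √1 = 1)
m = 8 (m = -1*(-8) = 8)
T = 22 (T = 1*22 = 22)
(u + m)*T = (128 + 8)*22 = 136*22 = 2992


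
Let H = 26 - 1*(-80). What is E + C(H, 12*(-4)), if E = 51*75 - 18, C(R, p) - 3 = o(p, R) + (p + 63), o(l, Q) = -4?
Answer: 3821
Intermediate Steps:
H = 106 (H = 26 + 80 = 106)
C(R, p) = 62 + p (C(R, p) = 3 + (-4 + (p + 63)) = 3 + (-4 + (63 + p)) = 3 + (59 + p) = 62 + p)
E = 3807 (E = 3825 - 18 = 3807)
E + C(H, 12*(-4)) = 3807 + (62 + 12*(-4)) = 3807 + (62 - 48) = 3807 + 14 = 3821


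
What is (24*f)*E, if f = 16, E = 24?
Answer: 9216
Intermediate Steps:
(24*f)*E = (24*16)*24 = 384*24 = 9216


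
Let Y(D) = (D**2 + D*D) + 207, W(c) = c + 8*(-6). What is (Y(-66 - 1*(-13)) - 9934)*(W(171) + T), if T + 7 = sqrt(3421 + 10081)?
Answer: -476644 - 4109*sqrt(13502) ≈ -9.5410e+5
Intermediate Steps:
W(c) = -48 + c (W(c) = c - 48 = -48 + c)
T = -7 + sqrt(13502) (T = -7 + sqrt(3421 + 10081) = -7 + sqrt(13502) ≈ 109.20)
Y(D) = 207 + 2*D**2 (Y(D) = (D**2 + D**2) + 207 = 2*D**2 + 207 = 207 + 2*D**2)
(Y(-66 - 1*(-13)) - 9934)*(W(171) + T) = ((207 + 2*(-66 - 1*(-13))**2) - 9934)*((-48 + 171) + (-7 + sqrt(13502))) = ((207 + 2*(-66 + 13)**2) - 9934)*(123 + (-7 + sqrt(13502))) = ((207 + 2*(-53)**2) - 9934)*(116 + sqrt(13502)) = ((207 + 2*2809) - 9934)*(116 + sqrt(13502)) = ((207 + 5618) - 9934)*(116 + sqrt(13502)) = (5825 - 9934)*(116 + sqrt(13502)) = -4109*(116 + sqrt(13502)) = -476644 - 4109*sqrt(13502)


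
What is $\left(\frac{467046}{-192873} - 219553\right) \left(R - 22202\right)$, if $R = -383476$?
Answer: $\frac{5726322496721190}{64291} \approx 8.9069 \cdot 10^{10}$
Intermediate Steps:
$\left(\frac{467046}{-192873} - 219553\right) \left(R - 22202\right) = \left(\frac{467046}{-192873} - 219553\right) \left(-383476 - 22202\right) = \left(467046 \left(- \frac{1}{192873}\right) - 219553\right) \left(-405678\right) = \left(- \frac{155682}{64291} - 219553\right) \left(-405678\right) = \left(- \frac{14115437605}{64291}\right) \left(-405678\right) = \frac{5726322496721190}{64291}$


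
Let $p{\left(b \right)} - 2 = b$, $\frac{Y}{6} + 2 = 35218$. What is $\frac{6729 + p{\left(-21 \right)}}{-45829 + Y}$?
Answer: $\frac{6710}{165467} \approx 0.040552$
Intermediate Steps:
$Y = 211296$ ($Y = -12 + 6 \cdot 35218 = -12 + 211308 = 211296$)
$p{\left(b \right)} = 2 + b$
$\frac{6729 + p{\left(-21 \right)}}{-45829 + Y} = \frac{6729 + \left(2 - 21\right)}{-45829 + 211296} = \frac{6729 - 19}{165467} = 6710 \cdot \frac{1}{165467} = \frac{6710}{165467}$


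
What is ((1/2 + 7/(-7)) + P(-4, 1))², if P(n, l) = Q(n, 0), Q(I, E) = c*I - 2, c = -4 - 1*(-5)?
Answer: 169/4 ≈ 42.250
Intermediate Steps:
c = 1 (c = -4 + 5 = 1)
Q(I, E) = -2 + I (Q(I, E) = 1*I - 2 = I - 2 = -2 + I)
P(n, l) = -2 + n
((1/2 + 7/(-7)) + P(-4, 1))² = ((1/2 + 7/(-7)) + (-2 - 4))² = ((1*(½) + 7*(-⅐)) - 6)² = ((½ - 1) - 6)² = (-½ - 6)² = (-13/2)² = 169/4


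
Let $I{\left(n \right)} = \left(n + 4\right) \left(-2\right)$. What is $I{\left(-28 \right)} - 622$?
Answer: $-574$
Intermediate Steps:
$I{\left(n \right)} = -8 - 2 n$ ($I{\left(n \right)} = \left(4 + n\right) \left(-2\right) = -8 - 2 n$)
$I{\left(-28 \right)} - 622 = \left(-8 - -56\right) - 622 = \left(-8 + 56\right) - 622 = 48 - 622 = -574$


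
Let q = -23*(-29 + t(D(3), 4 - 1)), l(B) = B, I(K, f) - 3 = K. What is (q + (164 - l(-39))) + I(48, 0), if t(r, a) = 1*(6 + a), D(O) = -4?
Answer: 714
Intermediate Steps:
I(K, f) = 3 + K
t(r, a) = 6 + a
q = 460 (q = -23*(-29 + (6 + (4 - 1))) = -23*(-29 + (6 + 3)) = -23*(-29 + 9) = -23*(-20) = 460)
(q + (164 - l(-39))) + I(48, 0) = (460 + (164 - 1*(-39))) + (3 + 48) = (460 + (164 + 39)) + 51 = (460 + 203) + 51 = 663 + 51 = 714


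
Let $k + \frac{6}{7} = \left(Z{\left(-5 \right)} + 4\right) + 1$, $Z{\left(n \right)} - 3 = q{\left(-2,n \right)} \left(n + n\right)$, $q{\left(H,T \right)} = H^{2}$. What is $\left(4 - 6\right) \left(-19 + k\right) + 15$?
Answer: $\frac{831}{7} \approx 118.71$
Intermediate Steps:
$Z{\left(n \right)} = 3 + 8 n$ ($Z{\left(n \right)} = 3 + \left(-2\right)^{2} \left(n + n\right) = 3 + 4 \cdot 2 n = 3 + 8 n$)
$k = - \frac{230}{7}$ ($k = - \frac{6}{7} + \left(\left(\left(3 + 8 \left(-5\right)\right) + 4\right) + 1\right) = - \frac{6}{7} + \left(\left(\left(3 - 40\right) + 4\right) + 1\right) = - \frac{6}{7} + \left(\left(-37 + 4\right) + 1\right) = - \frac{6}{7} + \left(-33 + 1\right) = - \frac{6}{7} - 32 = - \frac{230}{7} \approx -32.857$)
$\left(4 - 6\right) \left(-19 + k\right) + 15 = \left(4 - 6\right) \left(-19 - \frac{230}{7}\right) + 15 = \left(4 - 6\right) \left(- \frac{363}{7}\right) + 15 = \left(-2\right) \left(- \frac{363}{7}\right) + 15 = \frac{726}{7} + 15 = \frac{831}{7}$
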